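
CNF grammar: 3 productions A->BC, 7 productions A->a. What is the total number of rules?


CNF allows two rule forms:
  A -> BC (binary): 3 rules
  A -> a (terminal): 7 rules
Total = 3 + 7 = 10

10


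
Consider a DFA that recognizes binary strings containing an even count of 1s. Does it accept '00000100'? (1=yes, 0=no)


DFA has 2 states: q_even (start, accept=yes) and q_odd
Processing string '00000100' character by character:
  Position 0: read '0', 1-count=0 -> q_even (no change)
  Position 1: read '0', 1-count=0 -> q_even (no change)
  Position 2: read '0', 1-count=0 -> q_even (no change)
  Position 3: read '0', 1-count=0 -> q_even (no change)
  Position 4: read '0', 1-count=0 -> q_even (no change)
  Position 5: read '1', 1-count=1 -> q_odd
  Position 6: read '0', 1-count=1 -> q_odd (no change)
  Position 7: read '0', 1-count=1 -> q_odd (no change)
Final state: q_odd, total 1s = 1 (odd); the DFA requires an even count -> reject

0


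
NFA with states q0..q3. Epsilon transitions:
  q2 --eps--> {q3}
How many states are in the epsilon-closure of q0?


Starting from q0
Initialize closure = {q0}
q0 has no outgoing epsilon transitions -> nothing to add
Final closure: {q0}
Size = 1

1


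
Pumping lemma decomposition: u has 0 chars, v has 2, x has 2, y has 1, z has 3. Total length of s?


|s| = |u| + |v| + |x| + |y| + |z|
= 0 + 2 + 2 + 1 + 3
= 2 + 2 + 4
= 4 + 4
= 8

8


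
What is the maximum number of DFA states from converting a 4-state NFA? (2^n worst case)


NFA has 4 states
Subset construction: each DFA state = subset of NFA states
Maximum subsets = 2^4
2^4 = 16

16


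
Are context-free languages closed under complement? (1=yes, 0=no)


CFL closure properties:
  Closed under: union, concatenation, Kleene star
  NOT closed under: intersection, complement
Operation 'complement' is in not-closed list -> No (not closed)

0


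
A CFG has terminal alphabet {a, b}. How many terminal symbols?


Terminal symbols: a, b
Counting each: a (#1), b (#2)
Total = 2

2


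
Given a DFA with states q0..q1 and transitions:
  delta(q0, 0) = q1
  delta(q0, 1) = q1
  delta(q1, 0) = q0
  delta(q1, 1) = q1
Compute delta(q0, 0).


Looking up transition function:
delta(q0, 0) in the table
Row: q0, Column: 0
Result: q1

q1


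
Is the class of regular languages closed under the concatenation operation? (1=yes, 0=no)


Regular languages are closed under:
- Union (DFA product construction)
- Intersection (DFA product construction)
- Complement (swap accept/reject states)
- Concatenation (NFA construction)
- Kleene star (NFA construction)
concatenation is in this list
Therefore: closed

1


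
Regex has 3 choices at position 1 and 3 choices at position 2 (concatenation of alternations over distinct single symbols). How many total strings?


First group: 3 alternatives
Second group: 3 alternatives
Concatenation: each choice from group 1 pairs with each from group 2
Total = 3 x 3 = 9

9


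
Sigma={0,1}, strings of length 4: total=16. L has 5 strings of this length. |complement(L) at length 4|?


Alphabet: {0,1}
String length: 4
Total strings of length 4 = 2^4 = 16
Strings in L = 5
Complement = total - |L|
= 16 - 5
= 11

11


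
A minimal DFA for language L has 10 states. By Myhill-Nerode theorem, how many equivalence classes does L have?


Myhill-Nerode theorem:
Number of equivalence classes = number of states in minimal DFA
Minimal DFA states = 10
Therefore equivalence classes = 10

10


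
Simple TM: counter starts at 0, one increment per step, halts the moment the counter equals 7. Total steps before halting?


Counter starts at 0. Counting sequence:
  Step 1: counter = 1
  Step 2: counter = 2
  Step 3: counter = 3
  Step 4: counter = 4
  Step 5: counter = 5
  Step 6: counter = 6
  Step 7: counter = 7
Counter reached 7 -> halt
Total steps = 7

7


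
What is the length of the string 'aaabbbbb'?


String: 'aaabbbbb'
Counting characters:
  'a' appears 3 time(s)
  'b' appears 5 time(s)
Total length = 3 + 5 = 8

8


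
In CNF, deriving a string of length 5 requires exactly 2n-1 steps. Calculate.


Chomsky Normal Form derivation:
String length n = 5
Each step either:
  - Splits a nonterminal into two (n-1 such steps)
  - Converts a nonterminal to terminal (n such steps)
Total = (n-1) + n = 2n - 1
= 2(5) - 1
= 10 - 1
= 9

9


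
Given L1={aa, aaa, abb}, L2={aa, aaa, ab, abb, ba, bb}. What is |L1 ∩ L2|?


L1 = {aa, aaa, abb}
L2 = {aa, aaa, ab, abb, ba, bb}
Checking each string in L1 against L2:
  'aa': in L2? Yes
  'aaa': in L2? Yes
  'abb': in L2? Yes
Intersection = {aa, aaa, abb}
|L1 ∩ L2| = 3

3


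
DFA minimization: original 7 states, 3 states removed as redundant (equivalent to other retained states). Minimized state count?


Original DFA: 7 states
Redundant states removed: 3
Minimized states = original - removed
= 7 - 3
= 4

4


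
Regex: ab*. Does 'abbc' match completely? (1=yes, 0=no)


Pattern: ab*
String: 'abbc'
Pattern requires: exactly one 'a' followed by zero or more 'b's
First char is 'a' -> OK
Rest 'bbc': all b's? No
Result: 0

0


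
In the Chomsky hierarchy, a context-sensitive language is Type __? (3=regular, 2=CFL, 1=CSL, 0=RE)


Chomsky hierarchy levels:
  Type 3: Regular (DFA/NFA/regex)
  Type 2: Context-free (PDA)
  Type 1: Context-sensitive
  Type 0: Recursively enumerable (TM)
'context-sensitive' corresponds to Type 1

1


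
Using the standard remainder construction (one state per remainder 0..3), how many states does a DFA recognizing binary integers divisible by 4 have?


Divisibility by 4 is tracked via the remainder mod 4: 0, 1, ..., 3
The construction assigns one state to each remainder
Number of remainders = 4

4


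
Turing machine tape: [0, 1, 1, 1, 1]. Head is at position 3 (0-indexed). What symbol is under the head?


Tape: [0, 1, 1, 1, 1]
Positions: 0 1 2 3 4
Values:    0 1 1 1 1
Head at position 3
tape[3] = 1

1


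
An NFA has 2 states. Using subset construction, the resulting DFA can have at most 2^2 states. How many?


NFA has 2 states
Subset construction: each DFA state = subset of NFA states
Maximum subsets = 2^2
2^2 = 4

4


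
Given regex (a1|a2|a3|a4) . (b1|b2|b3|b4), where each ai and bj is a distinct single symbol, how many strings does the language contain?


First group: 4 alternatives
Second group: 4 alternatives
Concatenation: each choice from group 1 pairs with each from group 2
Total = 4 x 4 = 16

16


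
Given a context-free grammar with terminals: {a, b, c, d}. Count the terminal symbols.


Terminal symbols: a, b, c, d
Counting each: a (#1), b (#2), c (#3), d (#4)
Total = 4

4


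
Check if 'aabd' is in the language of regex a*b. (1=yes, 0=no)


Pattern: a*b
String: 'aabd'
Pattern requires: zero or more 'a's followed by exactly one 'b'
Found 2 leading 'a's
Remaining: 'bd'
Remaining is not 'b' -> no match
Result: 0

0


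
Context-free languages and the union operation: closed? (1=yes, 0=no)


CFL closure properties:
  Closed under: union, concatenation, Kleene star
  NOT closed under: intersection, complement
Operation 'union' is in closed list -> Yes (closed)

1


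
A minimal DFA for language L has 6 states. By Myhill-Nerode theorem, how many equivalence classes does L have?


Myhill-Nerode theorem:
Number of equivalence classes = number of states in minimal DFA
Minimal DFA states = 6
Therefore equivalence classes = 6

6


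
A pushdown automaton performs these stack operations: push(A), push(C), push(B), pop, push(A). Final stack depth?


Tracing stack operations:
  push(A) -> stack = [A], depth=1
  push(C) -> stack = [A,C], depth=2
  push(B) -> stack = [A,C,B], depth=3
  pop -> removed B, stack = [A,C], depth=2
  push(A) -> stack = [A,C,A], depth=3
Final depth = 3

3


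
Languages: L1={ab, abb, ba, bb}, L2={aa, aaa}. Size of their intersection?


L1 = {ab, abb, ba, bb}
L2 = {aa, aaa}
Checking each string in L1 against L2:
  'ab': in L2? No
  'abb': in L2? No
  'ba': in L2? No
  'bb': in L2? No
Intersection = {}
|L1 ∩ L2| = 0

0


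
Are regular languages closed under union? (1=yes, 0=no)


Regular languages are closed under:
- Union (DFA product construction)
- Intersection (DFA product construction)
- Complement (swap accept/reject states)
- Concatenation (NFA construction)
- Kleene star (NFA construction)
union is in this list
Therefore: closed

1


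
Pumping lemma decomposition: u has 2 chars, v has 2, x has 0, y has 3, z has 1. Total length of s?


|s| = |u| + |v| + |x| + |y| + |z|
= 2 + 2 + 0 + 3 + 1
= 4 + 0 + 4
= 4 + 4
= 8

8


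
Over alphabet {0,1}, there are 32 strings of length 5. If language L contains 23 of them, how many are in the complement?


Alphabet: {0,1}
String length: 5
Total strings of length 5 = 2^5 = 32
Strings in L = 23
Complement = total - |L|
= 32 - 23
= 9

9


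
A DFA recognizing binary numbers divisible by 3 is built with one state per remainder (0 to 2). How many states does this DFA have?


Divisibility by 3 is tracked via the remainder mod 3: 0, 1, ..., 2
The construction assigns one state to each remainder
Number of remainders = 3

3


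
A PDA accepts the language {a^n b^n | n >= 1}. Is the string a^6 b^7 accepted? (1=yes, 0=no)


Language requires equal numbers of a's and b's
PDA pushes for each 'a', pops for each 'b'
Number of a's = 6
Number of b's = 7
6 != 7 -> Reject

0


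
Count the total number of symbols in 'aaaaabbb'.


String: 'aaaaabbb'
Counting characters:
  'a' appears 5 time(s)
  'b' appears 3 time(s)
Total length = 5 + 3 = 8

8


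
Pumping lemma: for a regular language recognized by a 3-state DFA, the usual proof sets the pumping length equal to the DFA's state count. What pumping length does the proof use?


Pumping lemma for regular languages (standard proof):
Take p = |Q|, the number of DFA states.
Any string of length >= |Q| passes through |Q|+1 states while reading its first |Q| symbols,
so by pigeonhole some state repeats, giving the loop that can be pumped.
Here |Q| = 3
Therefore the proof uses p = 3

3


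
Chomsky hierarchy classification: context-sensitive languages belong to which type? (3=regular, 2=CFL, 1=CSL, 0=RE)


Chomsky hierarchy levels:
  Type 3: Regular (DFA/NFA/regex)
  Type 2: Context-free (PDA)
  Type 1: Context-sensitive
  Type 0: Recursively enumerable (TM)
'context-sensitive' corresponds to Type 1

1


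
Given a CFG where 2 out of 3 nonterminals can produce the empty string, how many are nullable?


Nonterminals: {S, A, B}
A nonterminal is nullable if it can derive epsilon
Counting nullable nonterminals: 2
Total nullable = 2

2


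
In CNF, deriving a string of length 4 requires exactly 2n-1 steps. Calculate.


Chomsky Normal Form derivation:
String length n = 4
Each step either:
  - Splits a nonterminal into two (n-1 such steps)
  - Converts a nonterminal to terminal (n such steps)
Total = (n-1) + n = 2n - 1
= 2(4) - 1
= 8 - 1
= 7

7


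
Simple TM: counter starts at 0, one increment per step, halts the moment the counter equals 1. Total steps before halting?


Counter starts at 0. Counting sequence:
  Step 1: counter = 1
Counter reached 1 -> halt
Total steps = 1

1


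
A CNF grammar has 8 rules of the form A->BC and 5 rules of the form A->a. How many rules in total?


CNF allows two rule forms:
  A -> BC (binary): 8 rules
  A -> a (terminal): 5 rules
Total = 8 + 5 = 13

13


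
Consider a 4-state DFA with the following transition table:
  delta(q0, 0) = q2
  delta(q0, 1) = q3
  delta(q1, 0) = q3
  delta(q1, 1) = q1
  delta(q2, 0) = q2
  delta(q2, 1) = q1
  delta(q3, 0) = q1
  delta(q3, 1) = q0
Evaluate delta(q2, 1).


Looking up transition function:
delta(q2, 1) in the table
Row: q2, Column: 1
Result: q1

q1


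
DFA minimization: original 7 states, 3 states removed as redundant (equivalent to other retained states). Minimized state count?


Original DFA: 7 states
Redundant states removed: 3
Minimized states = original - removed
= 7 - 3
= 4

4


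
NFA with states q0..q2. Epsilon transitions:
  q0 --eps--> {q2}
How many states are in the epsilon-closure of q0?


Starting from q0
Initialize closure = {q0}
Follow epsilon from q0 -> add q2
Final closure: {q0, q2}
Size = 2

2


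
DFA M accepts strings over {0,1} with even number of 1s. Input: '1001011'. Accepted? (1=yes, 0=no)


DFA has 2 states: q_even (start, accept=yes) and q_odd
Processing string '1001011' character by character:
  Position 0: read '1', 1-count=1 -> q_odd
  Position 1: read '0', 1-count=1 -> q_odd (no change)
  Position 2: read '0', 1-count=1 -> q_odd (no change)
  Position 3: read '1', 1-count=2 -> q_even
  Position 4: read '0', 1-count=2 -> q_even (no change)
  Position 5: read '1', 1-count=3 -> q_odd
  Position 6: read '1', 1-count=4 -> q_even
Final state: q_even, total 1s = 4 (even); the DFA requires an even count -> accept

1


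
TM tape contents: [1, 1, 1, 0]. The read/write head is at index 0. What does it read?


Tape: [1, 1, 1, 0]
Positions: 0 1 2 3
Values:    1 1 1 0
Head at position 0
tape[0] = 1

1


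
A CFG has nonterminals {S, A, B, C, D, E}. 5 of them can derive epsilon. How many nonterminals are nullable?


Nonterminals: {S, A, B, C, D, E}
A nonterminal is nullable if it can derive epsilon
Counting nullable nonterminals: 5
Total nullable = 5

5


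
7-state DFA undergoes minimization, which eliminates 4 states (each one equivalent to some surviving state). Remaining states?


Original DFA: 7 states
Redundant states removed: 4
Minimized states = original - removed
= 7 - 4
= 3

3


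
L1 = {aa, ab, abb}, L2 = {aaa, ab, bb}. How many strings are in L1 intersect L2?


L1 = {aa, ab, abb}
L2 = {aaa, ab, bb}
Checking each string in L1 against L2:
  'aa': in L2? No
  'ab': in L2? Yes
  'abb': in L2? No
Intersection = {ab}
|L1 ∩ L2| = 1

1


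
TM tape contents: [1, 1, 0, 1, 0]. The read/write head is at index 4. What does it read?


Tape: [1, 1, 0, 1, 0]
Positions: 0 1 2 3 4
Values:    1 1 0 1 0
Head at position 4
tape[4] = 0

0


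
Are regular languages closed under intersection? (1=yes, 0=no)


Regular languages are closed under:
- Union (DFA product construction)
- Intersection (DFA product construction)
- Complement (swap accept/reject states)
- Concatenation (NFA construction)
- Kleene star (NFA construction)
intersection is in this list
Therefore: closed

1


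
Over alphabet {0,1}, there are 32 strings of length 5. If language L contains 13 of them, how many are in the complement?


Alphabet: {0,1}
String length: 5
Total strings of length 5 = 2^5 = 32
Strings in L = 13
Complement = total - |L|
= 32 - 13
= 19

19


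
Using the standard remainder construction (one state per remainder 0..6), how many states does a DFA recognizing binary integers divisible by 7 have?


Divisibility by 7 is tracked via the remainder mod 7: 0, 1, ..., 6
The construction assigns one state to each remainder
Number of remainders = 7

7


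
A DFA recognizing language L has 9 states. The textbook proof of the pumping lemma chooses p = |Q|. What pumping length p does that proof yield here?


Pumping lemma for regular languages (standard proof):
Take p = |Q|, the number of DFA states.
Any string of length >= |Q| passes through |Q|+1 states while reading its first |Q| symbols,
so by pigeonhole some state repeats, giving the loop that can be pumped.
Here |Q| = 9
Therefore the proof uses p = 9

9


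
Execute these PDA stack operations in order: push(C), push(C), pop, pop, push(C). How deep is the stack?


Tracing stack operations:
  push(C) -> stack = [C], depth=1
  push(C) -> stack = [C,C], depth=2
  pop -> removed C, stack = [C], depth=1
  pop -> removed C, stack = [], depth=0
  push(C) -> stack = [C], depth=1
Final depth = 1

1


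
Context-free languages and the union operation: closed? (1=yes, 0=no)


CFL closure properties:
  Closed under: union, concatenation, Kleene star
  NOT closed under: intersection, complement
Operation 'union' is in closed list -> Yes (closed)

1


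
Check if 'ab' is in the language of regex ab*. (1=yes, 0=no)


Pattern: ab*
String: 'ab'
Pattern requires: exactly one 'a' followed by zero or more 'b's
First char is 'a' -> OK
Rest 'b': all b's? Yes
Result: 1

1


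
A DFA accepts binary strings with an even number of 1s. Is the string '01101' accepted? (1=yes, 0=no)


DFA has 2 states: q_even (start, accept=yes) and q_odd
Processing string '01101' character by character:
  Position 0: read '0', 1-count=0 -> q_even (no change)
  Position 1: read '1', 1-count=1 -> q_odd
  Position 2: read '1', 1-count=2 -> q_even
  Position 3: read '0', 1-count=2 -> q_even (no change)
  Position 4: read '1', 1-count=3 -> q_odd
Final state: q_odd, total 1s = 3 (odd); the DFA requires an even count -> reject

0


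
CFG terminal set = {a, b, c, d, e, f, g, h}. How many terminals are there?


Terminal symbols: a, b, c, d, e, f, g, h
Counting each: a (#1), b (#2), c (#3), d (#4), e (#5), f (#6), g (#7), h (#8)
Total = 8

8


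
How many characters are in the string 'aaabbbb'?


String: 'aaabbbb'
Counting characters:
  'a' appears 3 time(s)
  'b' appears 4 time(s)
Total length = 3 + 4 = 7

7


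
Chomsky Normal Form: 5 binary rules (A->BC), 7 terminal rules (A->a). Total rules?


CNF allows two rule forms:
  A -> BC (binary): 5 rules
  A -> a (terminal): 7 rules
Total = 5 + 7 = 12

12


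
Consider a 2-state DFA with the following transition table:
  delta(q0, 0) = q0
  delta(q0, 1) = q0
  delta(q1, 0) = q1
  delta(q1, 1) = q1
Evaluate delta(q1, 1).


Looking up transition function:
delta(q1, 1) in the table
Row: q1, Column: 1
Result: q1

q1


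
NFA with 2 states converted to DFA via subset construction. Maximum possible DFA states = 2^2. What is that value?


NFA has 2 states
Subset construction: each DFA state = subset of NFA states
Maximum subsets = 2^2
2^2 = 4

4


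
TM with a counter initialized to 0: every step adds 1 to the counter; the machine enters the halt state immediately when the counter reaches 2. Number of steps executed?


Counter starts at 0. Counting sequence:
  Step 1: counter = 1
  Step 2: counter = 2
Counter reached 2 -> halt
Total steps = 2

2


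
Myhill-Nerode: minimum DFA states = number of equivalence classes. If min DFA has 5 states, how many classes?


Myhill-Nerode theorem:
Number of equivalence classes = number of states in minimal DFA
Minimal DFA states = 5
Therefore equivalence classes = 5

5


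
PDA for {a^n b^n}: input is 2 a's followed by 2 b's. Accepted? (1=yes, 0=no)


Language requires equal numbers of a's and b's
PDA pushes for each 'a', pops for each 'b'
Number of a's = 2
Number of b's = 2
2 == 2 -> Accept

1


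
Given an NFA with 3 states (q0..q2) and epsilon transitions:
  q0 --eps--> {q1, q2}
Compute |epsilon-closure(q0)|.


Starting from q0
Initialize closure = {q0}
Follow epsilon from q0 -> add q1
Follow epsilon from q0 -> add q2
Final closure: {q0, q1, q2}
Size = 3

3


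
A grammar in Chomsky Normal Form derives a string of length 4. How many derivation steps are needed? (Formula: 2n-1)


Chomsky Normal Form derivation:
String length n = 4
Each step either:
  - Splits a nonterminal into two (n-1 such steps)
  - Converts a nonterminal to terminal (n such steps)
Total = (n-1) + n = 2n - 1
= 2(4) - 1
= 8 - 1
= 7

7


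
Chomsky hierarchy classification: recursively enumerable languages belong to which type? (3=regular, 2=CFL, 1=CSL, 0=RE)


Chomsky hierarchy levels:
  Type 3: Regular (DFA/NFA/regex)
  Type 2: Context-free (PDA)
  Type 1: Context-sensitive
  Type 0: Recursively enumerable (TM)
'recursively enumerable' corresponds to Type 0

0


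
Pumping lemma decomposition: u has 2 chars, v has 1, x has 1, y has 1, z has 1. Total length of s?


|s| = |u| + |v| + |x| + |y| + |z|
= 2 + 1 + 1 + 1 + 1
= 3 + 1 + 2
= 4 + 2
= 6

6


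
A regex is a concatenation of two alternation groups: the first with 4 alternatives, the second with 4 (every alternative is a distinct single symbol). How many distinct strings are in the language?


First group: 4 alternatives
Second group: 4 alternatives
Concatenation: each choice from group 1 pairs with each from group 2
Total = 4 x 4 = 16

16


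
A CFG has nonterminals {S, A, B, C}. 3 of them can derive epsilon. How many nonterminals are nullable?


Nonterminals: {S, A, B, C}
A nonterminal is nullable if it can derive epsilon
Counting nullable nonterminals: 3
Total nullable = 3

3


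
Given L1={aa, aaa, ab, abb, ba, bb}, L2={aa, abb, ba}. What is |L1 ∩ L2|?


L1 = {aa, aaa, ab, abb, ba, bb}
L2 = {aa, abb, ba}
Checking each string in L1 against L2:
  'aa': in L2? Yes
  'aaa': in L2? No
  'ab': in L2? No
  'abb': in L2? Yes
  'ba': in L2? Yes
  'bb': in L2? No
Intersection = {aa, abb, ba}
|L1 ∩ L2| = 3

3


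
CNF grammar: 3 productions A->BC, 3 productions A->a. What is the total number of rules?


CNF allows two rule forms:
  A -> BC (binary): 3 rules
  A -> a (terminal): 3 rules
Total = 3 + 3 = 6

6


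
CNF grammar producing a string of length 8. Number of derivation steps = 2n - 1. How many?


Chomsky Normal Form derivation:
String length n = 8
Each step either:
  - Splits a nonterminal into two (n-1 such steps)
  - Converts a nonterminal to terminal (n such steps)
Total = (n-1) + n = 2n - 1
= 2(8) - 1
= 16 - 1
= 15

15


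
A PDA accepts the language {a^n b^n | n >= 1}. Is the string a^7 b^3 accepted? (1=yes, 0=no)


Language requires equal numbers of a's and b's
PDA pushes for each 'a', pops for each 'b'
Number of a's = 7
Number of b's = 3
7 != 3 -> Reject

0


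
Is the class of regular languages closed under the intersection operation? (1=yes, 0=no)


Regular languages are closed under:
- Union (DFA product construction)
- Intersection (DFA product construction)
- Complement (swap accept/reject states)
- Concatenation (NFA construction)
- Kleene star (NFA construction)
intersection is in this list
Therefore: closed

1


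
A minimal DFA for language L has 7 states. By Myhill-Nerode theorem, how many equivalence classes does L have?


Myhill-Nerode theorem:
Number of equivalence classes = number of states in minimal DFA
Minimal DFA states = 7
Therefore equivalence classes = 7

7


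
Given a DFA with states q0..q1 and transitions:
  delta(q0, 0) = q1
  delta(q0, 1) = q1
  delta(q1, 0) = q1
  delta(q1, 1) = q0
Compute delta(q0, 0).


Looking up transition function:
delta(q0, 0) in the table
Row: q0, Column: 0
Result: q1

q1


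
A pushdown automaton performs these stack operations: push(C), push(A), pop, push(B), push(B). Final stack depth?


Tracing stack operations:
  push(C) -> stack = [C], depth=1
  push(A) -> stack = [C,A], depth=2
  pop -> removed A, stack = [C], depth=1
  push(B) -> stack = [C,B], depth=2
  push(B) -> stack = [C,B,B], depth=3
Final depth = 3

3


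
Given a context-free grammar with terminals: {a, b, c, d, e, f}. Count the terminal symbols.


Terminal symbols: a, b, c, d, e, f
Counting each: a (#1), b (#2), c (#3), d (#4), e (#5), f (#6)
Total = 6

6


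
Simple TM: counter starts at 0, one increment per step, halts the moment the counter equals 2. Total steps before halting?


Counter starts at 0. Counting sequence:
  Step 1: counter = 1
  Step 2: counter = 2
Counter reached 2 -> halt
Total steps = 2

2


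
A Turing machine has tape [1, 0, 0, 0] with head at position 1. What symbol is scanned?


Tape: [1, 0, 0, 0]
Positions: 0 1 2 3
Values:    1 0 0 0
Head at position 1
tape[1] = 0

0


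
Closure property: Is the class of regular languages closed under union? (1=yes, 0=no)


Regular languages are closed under all standard operations:
- Union: Yes (product construction)
- Intersection: Yes (product construction)
- Complement: Yes (swap accept/reject)
- Concatenation: Yes (NFA construction)
Operation: union -> Closed

1


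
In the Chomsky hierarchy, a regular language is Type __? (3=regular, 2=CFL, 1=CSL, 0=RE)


Chomsky hierarchy levels:
  Type 3: Regular (DFA/NFA/regex)
  Type 2: Context-free (PDA)
  Type 1: Context-sensitive
  Type 0: Recursively enumerable (TM)
'regular' corresponds to Type 3

3


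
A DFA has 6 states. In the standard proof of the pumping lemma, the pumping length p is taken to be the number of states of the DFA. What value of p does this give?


Pumping lemma for regular languages (standard proof):
Take p = |Q|, the number of DFA states.
Any string of length >= |Q| passes through |Q|+1 states while reading its first |Q| symbols,
so by pigeonhole some state repeats, giving the loop that can be pumped.
Here |Q| = 6
Therefore the proof uses p = 6

6


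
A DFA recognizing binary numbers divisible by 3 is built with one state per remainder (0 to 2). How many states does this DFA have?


Divisibility by 3 is tracked via the remainder mod 3: 0, 1, ..., 2
The construction assigns one state to each remainder
Number of remainders = 3

3


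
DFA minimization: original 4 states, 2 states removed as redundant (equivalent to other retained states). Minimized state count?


Original DFA: 4 states
Redundant states removed: 2
Minimized states = original - removed
= 4 - 2
= 2

2


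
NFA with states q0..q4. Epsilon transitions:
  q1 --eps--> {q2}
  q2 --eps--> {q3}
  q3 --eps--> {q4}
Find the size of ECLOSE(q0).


Starting from q0
Initialize closure = {q0}
q0 has no outgoing epsilon transitions -> nothing to add
Final closure: {q0}
Size = 1

1


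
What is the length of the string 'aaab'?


String: 'aaab'
Counting characters:
  'a' appears 3 time(s)
  'b' appears 1 time(s)
Total length = 3 + 1 = 4

4


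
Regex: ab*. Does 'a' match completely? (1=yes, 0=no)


Pattern: ab*
String: 'a'
Pattern requires: exactly one 'a' followed by zero or more 'b's
First char is 'a' -> OK
Rest '': all b's? Yes
Result: 1

1


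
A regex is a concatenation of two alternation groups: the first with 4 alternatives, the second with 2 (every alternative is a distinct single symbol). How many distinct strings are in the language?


First group: 4 alternatives
Second group: 2 alternatives
Concatenation: each choice from group 1 pairs with each from group 2
Total = 4 x 2 = 8

8


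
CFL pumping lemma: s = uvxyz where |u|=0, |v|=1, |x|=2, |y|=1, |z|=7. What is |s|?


|s| = |u| + |v| + |x| + |y| + |z|
= 0 + 1 + 2 + 1 + 7
= 1 + 2 + 8
= 3 + 8
= 11

11


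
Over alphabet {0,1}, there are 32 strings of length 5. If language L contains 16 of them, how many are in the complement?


Alphabet: {0,1}
String length: 5
Total strings of length 5 = 2^5 = 32
Strings in L = 16
Complement = total - |L|
= 32 - 16
= 16

16


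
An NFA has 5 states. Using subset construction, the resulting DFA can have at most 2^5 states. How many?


NFA has 5 states
Subset construction: each DFA state = subset of NFA states
Maximum subsets = 2^5
2^5 = 32

32


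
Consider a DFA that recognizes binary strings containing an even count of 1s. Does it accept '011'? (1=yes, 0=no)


DFA has 2 states: q_even (start, accept=yes) and q_odd
Processing string '011' character by character:
  Position 0: read '0', 1-count=0 -> q_even (no change)
  Position 1: read '1', 1-count=1 -> q_odd
  Position 2: read '1', 1-count=2 -> q_even
Final state: q_even, total 1s = 2 (even); the DFA requires an even count -> accept

1


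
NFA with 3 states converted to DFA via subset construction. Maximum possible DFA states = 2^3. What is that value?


NFA has 3 states
Subset construction: each DFA state = subset of NFA states
Maximum subsets = 2^3
2^3 = 8

8


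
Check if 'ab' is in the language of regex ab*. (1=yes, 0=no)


Pattern: ab*
String: 'ab'
Pattern requires: exactly one 'a' followed by zero or more 'b's
First char is 'a' -> OK
Rest 'b': all b's? Yes
Result: 1

1


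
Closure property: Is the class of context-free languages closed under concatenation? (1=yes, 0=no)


CFL closure properties:
  Closed under: union, concatenation, Kleene star
  NOT closed under: intersection, complement
Operation 'concatenation' is in closed list -> Yes (closed)

1


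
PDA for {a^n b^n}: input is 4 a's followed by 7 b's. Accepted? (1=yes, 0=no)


Language requires equal numbers of a's and b's
PDA pushes for each 'a', pops for each 'b'
Number of a's = 4
Number of b's = 7
4 != 7 -> Reject

0


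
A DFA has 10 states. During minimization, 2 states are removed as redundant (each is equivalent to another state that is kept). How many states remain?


Original DFA: 10 states
Redundant states removed: 2
Minimized states = original - removed
= 10 - 2
= 8

8


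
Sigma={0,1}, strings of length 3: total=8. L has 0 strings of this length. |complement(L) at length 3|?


Alphabet: {0,1}
String length: 3
Total strings of length 3 = 2^3 = 8
Strings in L = 0
Complement = total - |L|
= 8 - 0
= 8

8


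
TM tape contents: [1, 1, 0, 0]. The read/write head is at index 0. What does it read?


Tape: [1, 1, 0, 0]
Positions: 0 1 2 3
Values:    1 1 0 0
Head at position 0
tape[0] = 1

1


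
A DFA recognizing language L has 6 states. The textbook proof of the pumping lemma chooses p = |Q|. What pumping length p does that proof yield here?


Pumping lemma for regular languages (standard proof):
Take p = |Q|, the number of DFA states.
Any string of length >= |Q| passes through |Q|+1 states while reading its first |Q| symbols,
so by pigeonhole some state repeats, giving the loop that can be pumped.
Here |Q| = 6
Therefore the proof uses p = 6

6


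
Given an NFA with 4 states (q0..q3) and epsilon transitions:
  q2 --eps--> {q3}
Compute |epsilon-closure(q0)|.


Starting from q0
Initialize closure = {q0}
q0 has no outgoing epsilon transitions -> nothing to add
Final closure: {q0}
Size = 1

1


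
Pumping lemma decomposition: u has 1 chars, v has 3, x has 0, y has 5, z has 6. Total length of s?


|s| = |u| + |v| + |x| + |y| + |z|
= 1 + 3 + 0 + 5 + 6
= 4 + 0 + 11
= 4 + 11
= 15

15


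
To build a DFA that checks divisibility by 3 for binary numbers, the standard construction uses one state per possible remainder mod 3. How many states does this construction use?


Divisibility by 3 is tracked via the remainder mod 3: 0, 1, ..., 2
The construction assigns one state to each remainder
Number of remainders = 3

3


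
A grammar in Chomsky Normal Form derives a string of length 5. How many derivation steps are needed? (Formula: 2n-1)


Chomsky Normal Form derivation:
String length n = 5
Each step either:
  - Splits a nonterminal into two (n-1 such steps)
  - Converts a nonterminal to terminal (n such steps)
Total = (n-1) + n = 2n - 1
= 2(5) - 1
= 10 - 1
= 9

9


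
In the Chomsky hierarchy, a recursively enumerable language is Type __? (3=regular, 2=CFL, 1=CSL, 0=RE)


Chomsky hierarchy levels:
  Type 3: Regular (DFA/NFA/regex)
  Type 2: Context-free (PDA)
  Type 1: Context-sensitive
  Type 0: Recursively enumerable (TM)
'recursively enumerable' corresponds to Type 0

0


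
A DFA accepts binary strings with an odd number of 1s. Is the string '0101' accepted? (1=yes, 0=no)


DFA has 2 states: q_even (start, accept=no) and q_odd
Processing string '0101' character by character:
  Position 0: read '0', 1-count=0 -> q_even (no change)
  Position 1: read '1', 1-count=1 -> q_odd
  Position 2: read '0', 1-count=1 -> q_odd (no change)
  Position 3: read '1', 1-count=2 -> q_even
Final state: q_even, total 1s = 2 (even); the DFA requires an odd count -> reject

0


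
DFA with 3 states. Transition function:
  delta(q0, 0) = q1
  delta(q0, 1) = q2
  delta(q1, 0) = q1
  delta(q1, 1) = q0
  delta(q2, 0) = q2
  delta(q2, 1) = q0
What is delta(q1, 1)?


Looking up transition function:
delta(q1, 1) in the table
Row: q1, Column: 1
Result: q0

q0


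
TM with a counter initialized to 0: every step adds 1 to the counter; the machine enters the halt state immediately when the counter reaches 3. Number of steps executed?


Counter starts at 0. Counting sequence:
  Step 1: counter = 1
  Step 2: counter = 2
  Step 3: counter = 3
Counter reached 3 -> halt
Total steps = 3

3


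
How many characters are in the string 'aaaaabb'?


String: 'aaaaabb'
Counting characters:
  'a' appears 5 time(s)
  'b' appears 2 time(s)
Total length = 5 + 2 = 7

7


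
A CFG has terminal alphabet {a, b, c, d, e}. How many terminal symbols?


Terminal symbols: a, b, c, d, e
Counting each: a (#1), b (#2), c (#3), d (#4), e (#5)
Total = 5

5


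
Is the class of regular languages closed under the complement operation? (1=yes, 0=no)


Regular languages are closed under:
- Union (DFA product construction)
- Intersection (DFA product construction)
- Complement (swap accept/reject states)
- Concatenation (NFA construction)
- Kleene star (NFA construction)
complement is in this list
Therefore: closed

1


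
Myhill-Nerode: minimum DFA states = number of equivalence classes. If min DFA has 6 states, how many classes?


Myhill-Nerode theorem:
Number of equivalence classes = number of states in minimal DFA
Minimal DFA states = 6
Therefore equivalence classes = 6

6


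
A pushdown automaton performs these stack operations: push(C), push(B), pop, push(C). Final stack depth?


Tracing stack operations:
  push(C) -> stack = [C], depth=1
  push(B) -> stack = [C,B], depth=2
  pop -> removed B, stack = [C], depth=1
  push(C) -> stack = [C,C], depth=2
Final depth = 2

2


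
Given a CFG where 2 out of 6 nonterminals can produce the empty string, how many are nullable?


Nonterminals: {S, A, B, C, D, E}
A nonterminal is nullable if it can derive epsilon
Counting nullable nonterminals: 2
Total nullable = 2

2


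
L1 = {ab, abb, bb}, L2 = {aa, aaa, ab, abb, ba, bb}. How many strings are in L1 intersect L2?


L1 = {ab, abb, bb}
L2 = {aa, aaa, ab, abb, ba, bb}
Checking each string in L1 against L2:
  'ab': in L2? Yes
  'abb': in L2? Yes
  'bb': in L2? Yes
Intersection = {ab, abb, bb}
|L1 ∩ L2| = 3

3


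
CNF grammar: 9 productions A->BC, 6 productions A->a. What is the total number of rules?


CNF allows two rule forms:
  A -> BC (binary): 9 rules
  A -> a (terminal): 6 rules
Total = 9 + 6 = 15

15


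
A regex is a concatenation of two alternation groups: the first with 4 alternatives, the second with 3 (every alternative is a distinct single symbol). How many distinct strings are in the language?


First group: 4 alternatives
Second group: 3 alternatives
Concatenation: each choice from group 1 pairs with each from group 2
Total = 4 x 3 = 12

12


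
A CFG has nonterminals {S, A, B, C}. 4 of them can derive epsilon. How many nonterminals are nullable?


Nonterminals: {S, A, B, C}
A nonterminal is nullable if it can derive epsilon
Counting nullable nonterminals: 4
Total nullable = 4

4


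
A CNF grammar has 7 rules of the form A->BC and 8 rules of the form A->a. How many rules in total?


CNF allows two rule forms:
  A -> BC (binary): 7 rules
  A -> a (terminal): 8 rules
Total = 7 + 8 = 15

15


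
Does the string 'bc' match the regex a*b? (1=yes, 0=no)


Pattern: a*b
String: 'bc'
Pattern requires: zero or more 'a's followed by exactly one 'b'
Found 0 leading 'a's
Remaining: 'bc'
Remaining is not 'b' -> no match
Result: 0

0


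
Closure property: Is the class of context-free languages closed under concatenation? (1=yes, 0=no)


CFL closure properties:
  Closed under: union, concatenation, Kleene star
  NOT closed under: intersection, complement
Operation 'concatenation' is in closed list -> Yes (closed)

1


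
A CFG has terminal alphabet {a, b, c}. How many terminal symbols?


Terminal symbols: a, b, c
Counting each: a (#1), b (#2), c (#3)
Total = 3

3


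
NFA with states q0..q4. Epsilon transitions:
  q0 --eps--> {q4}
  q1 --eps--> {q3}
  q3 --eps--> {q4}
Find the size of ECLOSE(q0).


Starting from q0
Initialize closure = {q0}
Follow epsilon from q0 -> add q4
Final closure: {q0, q4}
Size = 2

2


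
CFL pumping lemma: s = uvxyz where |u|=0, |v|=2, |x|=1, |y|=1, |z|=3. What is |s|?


|s| = |u| + |v| + |x| + |y| + |z|
= 0 + 2 + 1 + 1 + 3
= 2 + 1 + 4
= 3 + 4
= 7

7


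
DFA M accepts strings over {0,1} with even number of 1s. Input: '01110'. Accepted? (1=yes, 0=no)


DFA has 2 states: q_even (start, accept=yes) and q_odd
Processing string '01110' character by character:
  Position 0: read '0', 1-count=0 -> q_even (no change)
  Position 1: read '1', 1-count=1 -> q_odd
  Position 2: read '1', 1-count=2 -> q_even
  Position 3: read '1', 1-count=3 -> q_odd
  Position 4: read '0', 1-count=3 -> q_odd (no change)
Final state: q_odd, total 1s = 3 (odd); the DFA requires an even count -> reject

0


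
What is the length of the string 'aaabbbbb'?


String: 'aaabbbbb'
Counting characters:
  'a' appears 3 time(s)
  'b' appears 5 time(s)
Total length = 3 + 5 = 8

8


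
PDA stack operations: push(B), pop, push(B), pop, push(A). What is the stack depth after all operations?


Tracing stack operations:
  push(B) -> stack = [B], depth=1
  pop -> removed B, stack = [], depth=0
  push(B) -> stack = [B], depth=1
  pop -> removed B, stack = [], depth=0
  push(A) -> stack = [A], depth=1
Final depth = 1

1


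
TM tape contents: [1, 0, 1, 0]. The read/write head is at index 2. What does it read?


Tape: [1, 0, 1, 0]
Positions: 0 1 2 3
Values:    1 0 1 0
Head at position 2
tape[2] = 1

1


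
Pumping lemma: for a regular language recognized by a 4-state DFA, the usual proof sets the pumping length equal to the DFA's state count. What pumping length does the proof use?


Pumping lemma for regular languages (standard proof):
Take p = |Q|, the number of DFA states.
Any string of length >= |Q| passes through |Q|+1 states while reading its first |Q| symbols,
so by pigeonhole some state repeats, giving the loop that can be pumped.
Here |Q| = 4
Therefore the proof uses p = 4

4


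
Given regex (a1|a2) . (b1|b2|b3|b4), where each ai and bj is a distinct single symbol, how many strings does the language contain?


First group: 2 alternatives
Second group: 4 alternatives
Concatenation: each choice from group 1 pairs with each from group 2
Total = 2 x 4 = 8

8


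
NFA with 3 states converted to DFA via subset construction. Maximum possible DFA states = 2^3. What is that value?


NFA has 3 states
Subset construction: each DFA state = subset of NFA states
Maximum subsets = 2^3
2^3 = 8

8


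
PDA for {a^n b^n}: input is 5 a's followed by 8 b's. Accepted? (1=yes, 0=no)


Language requires equal numbers of a's and b's
PDA pushes for each 'a', pops for each 'b'
Number of a's = 5
Number of b's = 8
5 != 8 -> Reject

0


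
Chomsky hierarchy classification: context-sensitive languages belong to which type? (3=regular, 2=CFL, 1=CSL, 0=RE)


Chomsky hierarchy levels:
  Type 3: Regular (DFA/NFA/regex)
  Type 2: Context-free (PDA)
  Type 1: Context-sensitive
  Type 0: Recursively enumerable (TM)
'context-sensitive' corresponds to Type 1

1


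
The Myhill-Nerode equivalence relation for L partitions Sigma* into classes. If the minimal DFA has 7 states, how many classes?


Myhill-Nerode theorem:
Number of equivalence classes = number of states in minimal DFA
Minimal DFA states = 7
Therefore equivalence classes = 7

7


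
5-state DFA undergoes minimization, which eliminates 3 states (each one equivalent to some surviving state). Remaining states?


Original DFA: 5 states
Redundant states removed: 3
Minimized states = original - removed
= 5 - 3
= 2

2


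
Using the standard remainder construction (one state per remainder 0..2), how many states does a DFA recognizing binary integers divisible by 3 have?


Divisibility by 3 is tracked via the remainder mod 3: 0, 1, ..., 2
The construction assigns one state to each remainder
Number of remainders = 3

3


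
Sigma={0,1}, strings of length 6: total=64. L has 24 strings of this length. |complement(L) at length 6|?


Alphabet: {0,1}
String length: 6
Total strings of length 6 = 2^6 = 64
Strings in L = 24
Complement = total - |L|
= 64 - 24
= 40

40
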